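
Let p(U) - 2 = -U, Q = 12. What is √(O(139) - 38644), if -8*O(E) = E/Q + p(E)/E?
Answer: I*√430079799642/3336 ≈ 196.58*I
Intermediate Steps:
p(U) = 2 - U
O(E) = -E/96 - (2 - E)/(8*E) (O(E) = -(E/12 + (2 - E)/E)/8 = -E/96 - (2 - E)/(8*E))
√(O(139) - 38644) = √((1/96)*(-24 - 1*139² + 12*139)/139 - 38644) = √((1/96)*(1/139)*(-24 - 1*19321 + 1668) - 38644) = √((1/96)*(1/139)*(-24 - 19321 + 1668) - 38644) = √((1/96)*(1/139)*(-17677) - 38644) = √(-17677/13344 - 38644) = √(-515683213/13344) = I*√430079799642/3336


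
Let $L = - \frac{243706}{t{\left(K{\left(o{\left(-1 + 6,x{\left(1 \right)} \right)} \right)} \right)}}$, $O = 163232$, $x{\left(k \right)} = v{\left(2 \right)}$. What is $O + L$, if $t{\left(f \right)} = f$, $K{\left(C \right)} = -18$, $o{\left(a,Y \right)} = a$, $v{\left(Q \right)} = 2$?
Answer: $\frac{1590941}{9} \approx 1.7677 \cdot 10^{5}$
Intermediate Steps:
$x{\left(k \right)} = 2$
$L = \frac{121853}{9}$ ($L = - \frac{243706}{-18} = \left(-243706\right) \left(- \frac{1}{18}\right) = \frac{121853}{9} \approx 13539.0$)
$O + L = 163232 + \frac{121853}{9} = \frac{1590941}{9}$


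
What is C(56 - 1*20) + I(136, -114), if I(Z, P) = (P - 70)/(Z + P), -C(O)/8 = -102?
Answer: 8884/11 ≈ 807.64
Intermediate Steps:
C(O) = 816 (C(O) = -8*(-102) = 816)
I(Z, P) = (-70 + P)/(P + Z)
C(56 - 1*20) + I(136, -114) = 816 + (-70 - 114)/(-114 + 136) = 816 - 184/22 = 816 + (1/22)*(-184) = 816 - 92/11 = 8884/11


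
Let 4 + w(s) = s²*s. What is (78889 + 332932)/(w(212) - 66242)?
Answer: 411821/9461882 ≈ 0.043524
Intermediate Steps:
w(s) = -4 + s³ (w(s) = -4 + s²*s = -4 + s³)
(78889 + 332932)/(w(212) - 66242) = (78889 + 332932)/((-4 + 212³) - 66242) = 411821/((-4 + 9528128) - 66242) = 411821/(9528124 - 66242) = 411821/9461882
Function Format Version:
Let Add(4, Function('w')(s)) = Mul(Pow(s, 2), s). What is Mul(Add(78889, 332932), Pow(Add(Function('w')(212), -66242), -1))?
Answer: Rational(411821, 9461882) ≈ 0.043524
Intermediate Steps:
Function('w')(s) = Add(-4, Pow(s, 3)) (Function('w')(s) = Add(-4, Mul(Pow(s, 2), s)) = Add(-4, Pow(s, 3)))
Mul(Add(78889, 332932), Pow(Add(Function('w')(212), -66242), -1)) = Mul(Add(78889, 332932), Pow(Add(Add(-4, Pow(212, 3)), -66242), -1)) = Mul(411821, Pow(Add(Add(-4, 9528128), -66242), -1)) = Mul(411821, Pow(Add(9528124, -66242), -1)) = Mul(411821, Pow(9461882, -1)) = Mul(411821, Rational(1, 9461882)) = Rational(411821, 9461882)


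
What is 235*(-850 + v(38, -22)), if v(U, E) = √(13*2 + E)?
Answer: -199280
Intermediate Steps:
v(U, E) = √(26 + E)
235*(-850 + v(38, -22)) = 235*(-850 + √(26 - 22)) = 235*(-850 + √4) = 235*(-850 + 2) = 235*(-848) = -199280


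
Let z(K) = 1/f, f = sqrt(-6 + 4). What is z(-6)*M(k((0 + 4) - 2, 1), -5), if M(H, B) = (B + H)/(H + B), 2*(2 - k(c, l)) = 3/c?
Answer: -I*sqrt(2)/2 ≈ -0.70711*I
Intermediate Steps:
f = I*sqrt(2) (f = sqrt(-2) = I*sqrt(2) ≈ 1.4142*I)
k(c, l) = 2 - 3/(2*c)
M(H, B) = 1 (M(H, B) = (B + H)/(B + H) = 1)
z(K) = -I*sqrt(2)/2 (z(K) = 1/(I*sqrt(2)) = -I*sqrt(2)/2)
z(-6)*M(k((0 + 4) - 2, 1), -5) = -I*sqrt(2)/2*1 = -I*sqrt(2)/2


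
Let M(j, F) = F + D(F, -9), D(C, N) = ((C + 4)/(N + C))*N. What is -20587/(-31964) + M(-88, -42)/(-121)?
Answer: 68813651/65749948 ≈ 1.0466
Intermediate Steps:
D(C, N) = N*(4 + C)/(C + N) (D(C, N) = ((4 + C)/(C + N))*N = N*(4 + C)/(C + N))
M(j, F) = F - 9*(4 + F)/(-9 + F) (M(j, F) = F - 9*(4 + F)/(F - 9) = F - 9*(4 + F)/(-9 + F))
-20587/(-31964) + M(-88, -42)/(-121) = -20587/(-31964) + ((-36 + (-42)² - 18*(-42))/(-9 - 42))/(-121) = -20587*(-1/31964) + ((-36 + 1764 + 756)/(-51))*(-1/121) = 20587/31964 - 1/51*2484*(-1/121) = 20587/31964 - 828/17*(-1/121) = 20587/31964 + 828/2057 = 68813651/65749948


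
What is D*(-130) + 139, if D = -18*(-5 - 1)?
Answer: -13901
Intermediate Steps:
D = 108 (D = -18*(-6) = 108)
D*(-130) + 139 = 108*(-130) + 139 = -14040 + 139 = -13901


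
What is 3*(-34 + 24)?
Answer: -30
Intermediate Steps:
3*(-34 + 24) = 3*(-10) = -30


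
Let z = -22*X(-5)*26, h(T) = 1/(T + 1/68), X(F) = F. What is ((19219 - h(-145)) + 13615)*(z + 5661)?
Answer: 2758336948954/9859 ≈ 2.7978e+8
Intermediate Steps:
h(T) = 1/(1/68 + T) (h(T) = 1/(T + 1/68) = 1/(1/68 + T))
z = 2860 (z = -22*(-5)*26 = 110*26 = 2860)
((19219 - h(-145)) + 13615)*(z + 5661) = ((19219 - 68/(1 + 68*(-145))) + 13615)*(2860 + 5661) = ((19219 - 68/(1 - 9860)) + 13615)*8521 = ((19219 - 68/(-9859)) + 13615)*8521 = ((19219 - 68*(-1)/9859) + 13615)*8521 = ((19219 - 1*(-68/9859)) + 13615)*8521 = ((19219 + 68/9859) + 13615)*8521 = (189480189/9859 + 13615)*8521 = (323710474/9859)*8521 = 2758336948954/9859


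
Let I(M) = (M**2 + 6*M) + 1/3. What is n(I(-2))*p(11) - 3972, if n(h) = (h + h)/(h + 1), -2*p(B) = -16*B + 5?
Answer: -75507/20 ≈ -3775.4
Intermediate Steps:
p(B) = -5/2 + 8*B (p(B) = -(-16*B + 5)/2 = -(5 - 16*B)/2 = -5/2 + 8*B)
I(M) = 1/3 + M**2 + 6*M (I(M) = (M**2 + 6*M) + 1/3 = 1/3 + M**2 + 6*M)
n(h) = 2*h/(1 + h) (n(h) = (2*h)/(1 + h) = 2*h/(1 + h))
n(I(-2))*p(11) - 3972 = (2*(1/3 + (-2)**2 + 6*(-2))/(1 + (1/3 + (-2)**2 + 6*(-2))))*(-5/2 + 8*11) - 3972 = (2*(1/3 + 4 - 12)/(1 + (1/3 + 4 - 12)))*(-5/2 + 88) - 3972 = (2*(-23/3)/(1 - 23/3))*(171/2) - 3972 = (2*(-23/3)/(-20/3))*(171/2) - 3972 = (2*(-23/3)*(-3/20))*(171/2) - 3972 = (23/10)*(171/2) - 3972 = 3933/20 - 3972 = -75507/20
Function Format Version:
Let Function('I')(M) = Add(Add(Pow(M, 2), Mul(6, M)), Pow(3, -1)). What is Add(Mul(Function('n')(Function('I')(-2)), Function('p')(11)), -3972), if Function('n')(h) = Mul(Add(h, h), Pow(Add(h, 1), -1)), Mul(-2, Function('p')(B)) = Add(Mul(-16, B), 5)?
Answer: Rational(-75507, 20) ≈ -3775.4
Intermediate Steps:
Function('p')(B) = Add(Rational(-5, 2), Mul(8, B)) (Function('p')(B) = Mul(Rational(-1, 2), Add(Mul(-16, B), 5)) = Mul(Rational(-1, 2), Add(5, Mul(-16, B))) = Add(Rational(-5, 2), Mul(8, B)))
Function('I')(M) = Add(Rational(1, 3), Pow(M, 2), Mul(6, M)) (Function('I')(M) = Add(Add(Pow(M, 2), Mul(6, M)), Rational(1, 3)) = Add(Rational(1, 3), Pow(M, 2), Mul(6, M)))
Function('n')(h) = Mul(2, h, Pow(Add(1, h), -1)) (Function('n')(h) = Mul(Mul(2, h), Pow(Add(1, h), -1)) = Mul(2, h, Pow(Add(1, h), -1)))
Add(Mul(Function('n')(Function('I')(-2)), Function('p')(11)), -3972) = Add(Mul(Mul(2, Add(Rational(1, 3), Pow(-2, 2), Mul(6, -2)), Pow(Add(1, Add(Rational(1, 3), Pow(-2, 2), Mul(6, -2))), -1)), Add(Rational(-5, 2), Mul(8, 11))), -3972) = Add(Mul(Mul(2, Add(Rational(1, 3), 4, -12), Pow(Add(1, Add(Rational(1, 3), 4, -12)), -1)), Add(Rational(-5, 2), 88)), -3972) = Add(Mul(Mul(2, Rational(-23, 3), Pow(Add(1, Rational(-23, 3)), -1)), Rational(171, 2)), -3972) = Add(Mul(Mul(2, Rational(-23, 3), Pow(Rational(-20, 3), -1)), Rational(171, 2)), -3972) = Add(Mul(Mul(2, Rational(-23, 3), Rational(-3, 20)), Rational(171, 2)), -3972) = Add(Mul(Rational(23, 10), Rational(171, 2)), -3972) = Add(Rational(3933, 20), -3972) = Rational(-75507, 20)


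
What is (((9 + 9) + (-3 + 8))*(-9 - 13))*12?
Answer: -6072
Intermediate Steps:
(((9 + 9) + (-3 + 8))*(-9 - 13))*12 = ((18 + 5)*(-22))*12 = (23*(-22))*12 = -506*12 = -6072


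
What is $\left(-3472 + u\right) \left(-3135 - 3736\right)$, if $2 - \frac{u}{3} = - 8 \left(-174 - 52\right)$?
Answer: $61083190$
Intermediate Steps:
$u = -5418$ ($u = 6 - 3 \left(- 8 \left(-174 - 52\right)\right) = 6 - 3 \left(\left(-8\right) \left(-226\right)\right) = 6 - 5424 = -5418$)
$\left(-3472 + u\right) \left(-3135 - 3736\right) = \left(-3472 - 5418\right) \left(-3135 - 3736\right) = \left(-8890\right) \left(-6871\right) = 61083190$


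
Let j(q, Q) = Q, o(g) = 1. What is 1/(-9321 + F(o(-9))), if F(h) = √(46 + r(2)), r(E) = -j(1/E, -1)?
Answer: -9321/86880994 - √47/86880994 ≈ -0.00010736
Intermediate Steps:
r(E) = 1 (r(E) = -1*(-1) = 1)
F(h) = √47 (F(h) = √(46 + 1) = √47)
1/(-9321 + F(o(-9))) = 1/(-9321 + √47)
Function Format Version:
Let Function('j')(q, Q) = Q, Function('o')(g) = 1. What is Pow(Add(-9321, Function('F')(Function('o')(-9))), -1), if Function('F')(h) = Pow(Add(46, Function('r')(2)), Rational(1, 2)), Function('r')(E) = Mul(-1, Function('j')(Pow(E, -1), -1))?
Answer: Add(Rational(-9321, 86880994), Mul(Rational(-1, 86880994), Pow(47, Rational(1, 2)))) ≈ -0.00010736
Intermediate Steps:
Function('r')(E) = 1 (Function('r')(E) = Mul(-1, -1) = 1)
Function('F')(h) = Pow(47, Rational(1, 2)) (Function('F')(h) = Pow(Add(46, 1), Rational(1, 2)) = Pow(47, Rational(1, 2)))
Pow(Add(-9321, Function('F')(Function('o')(-9))), -1) = Pow(Add(-9321, Pow(47, Rational(1, 2))), -1)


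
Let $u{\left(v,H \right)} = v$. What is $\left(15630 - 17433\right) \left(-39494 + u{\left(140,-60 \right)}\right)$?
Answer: $70955262$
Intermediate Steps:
$\left(15630 - 17433\right) \left(-39494 + u{\left(140,-60 \right)}\right) = \left(15630 - 17433\right) \left(-39494 + 140\right) = \left(15630 - 17433\right) \left(-39354\right) = \left(-1803\right) \left(-39354\right) = 70955262$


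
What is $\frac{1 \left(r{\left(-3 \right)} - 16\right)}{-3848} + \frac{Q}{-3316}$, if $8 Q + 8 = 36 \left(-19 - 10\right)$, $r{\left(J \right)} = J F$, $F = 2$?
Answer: $\frac{144741}{3189992} \approx 0.045373$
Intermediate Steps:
$r{\left(J \right)} = 2 J$ ($r{\left(J \right)} = J 2 = 2 J$)
$Q = - \frac{263}{2}$ ($Q = -1 + \frac{36 \left(-19 - 10\right)}{8} = -1 + \frac{36 \left(-29\right)}{8} = -1 + \frac{1}{8} \left(-1044\right) = -1 - \frac{261}{2} = - \frac{263}{2} \approx -131.5$)
$\frac{1 \left(r{\left(-3 \right)} - 16\right)}{-3848} + \frac{Q}{-3316} = \frac{1 \left(2 \left(-3\right) - 16\right)}{-3848} - \frac{263}{2 \left(-3316\right)} = 1 \left(-6 - 16\right) \left(- \frac{1}{3848}\right) - - \frac{263}{6632} = 1 \left(-22\right) \left(- \frac{1}{3848}\right) + \frac{263}{6632} = \left(-22\right) \left(- \frac{1}{3848}\right) + \frac{263}{6632} = \frac{11}{1924} + \frac{263}{6632} = \frac{144741}{3189992}$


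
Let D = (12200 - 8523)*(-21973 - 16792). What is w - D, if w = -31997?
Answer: 142506908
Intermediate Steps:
D = -142538905 (D = 3677*(-38765) = -142538905)
w - D = -31997 - 1*(-142538905) = -31997 + 142538905 = 142506908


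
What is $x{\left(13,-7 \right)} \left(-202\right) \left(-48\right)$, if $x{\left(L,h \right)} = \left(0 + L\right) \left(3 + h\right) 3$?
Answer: $-1512576$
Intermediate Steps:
$x{\left(L,h \right)} = 3 L \left(3 + h\right)$ ($x{\left(L,h \right)} = L \left(3 + h\right) 3 = 3 L \left(3 + h\right)$)
$x{\left(13,-7 \right)} \left(-202\right) \left(-48\right) = 3 \cdot 13 \left(3 - 7\right) \left(-202\right) \left(-48\right) = 3 \cdot 13 \left(-4\right) \left(-202\right) \left(-48\right) = \left(-156\right) \left(-202\right) \left(-48\right) = 31512 \left(-48\right) = -1512576$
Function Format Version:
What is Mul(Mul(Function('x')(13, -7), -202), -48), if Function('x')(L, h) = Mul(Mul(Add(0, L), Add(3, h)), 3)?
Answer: -1512576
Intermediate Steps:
Function('x')(L, h) = Mul(3, L, Add(3, h)) (Function('x')(L, h) = Mul(Mul(L, Add(3, h)), 3) = Mul(3, L, Add(3, h)))
Mul(Mul(Function('x')(13, -7), -202), -48) = Mul(Mul(Mul(3, 13, Add(3, -7)), -202), -48) = Mul(Mul(Mul(3, 13, -4), -202), -48) = Mul(Mul(-156, -202), -48) = Mul(31512, -48) = -1512576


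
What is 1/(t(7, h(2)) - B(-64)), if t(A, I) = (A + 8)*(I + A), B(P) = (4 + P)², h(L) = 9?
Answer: -1/3360 ≈ -0.00029762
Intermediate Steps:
t(A, I) = (8 + A)*(A + I)
1/(t(7, h(2)) - B(-64)) = 1/((7² + 8*7 + 8*9 + 7*9) - (4 - 64)²) = 1/((49 + 56 + 72 + 63) - 1*(-60)²) = 1/(240 - 1*3600) = 1/(240 - 3600) = 1/(-3360) = -1/3360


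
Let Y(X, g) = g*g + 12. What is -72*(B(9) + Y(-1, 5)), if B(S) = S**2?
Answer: -8496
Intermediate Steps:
Y(X, g) = 12 + g**2 (Y(X, g) = g**2 + 12 = 12 + g**2)
-72*(B(9) + Y(-1, 5)) = -72*(9**2 + (12 + 5**2)) = -72*(81 + (12 + 25)) = -72*(81 + 37) = -72*118 = -8496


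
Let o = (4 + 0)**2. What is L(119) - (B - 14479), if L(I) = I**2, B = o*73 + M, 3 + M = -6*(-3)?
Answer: 27457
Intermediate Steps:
o = 16 (o = 4**2 = 16)
M = 15 (M = -3 - 6*(-3) = -3 + 18 = 15)
B = 1183 (B = 16*73 + 15 = 1168 + 15 = 1183)
L(119) - (B - 14479) = 119**2 - (1183 - 14479) = 14161 - 1*(-13296) = 14161 + 13296 = 27457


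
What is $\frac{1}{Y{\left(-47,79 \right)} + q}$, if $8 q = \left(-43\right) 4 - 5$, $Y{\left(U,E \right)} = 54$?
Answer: $\frac{8}{255} \approx 0.031373$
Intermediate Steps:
$q = - \frac{177}{8}$ ($q = \frac{\left(-43\right) 4 - 5}{8} = \frac{-172 - 5}{8} = \frac{1}{8} \left(-177\right) = - \frac{177}{8} \approx -22.125$)
$\frac{1}{Y{\left(-47,79 \right)} + q} = \frac{1}{54 - \frac{177}{8}} = \frac{1}{\frac{255}{8}} = \frac{8}{255}$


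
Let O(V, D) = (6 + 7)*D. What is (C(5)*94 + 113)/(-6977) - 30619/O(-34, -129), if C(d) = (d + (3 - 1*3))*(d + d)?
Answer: 205557362/11700429 ≈ 17.568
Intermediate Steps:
O(V, D) = 13*D
C(d) = 2*d**2 (C(d) = (d + (3 - 3))*(2*d) = (d + 0)*(2*d) = d*(2*d) = 2*d**2)
(C(5)*94 + 113)/(-6977) - 30619/O(-34, -129) = ((2*5**2)*94 + 113)/(-6977) - 30619/(13*(-129)) = ((2*25)*94 + 113)*(-1/6977) - 30619/(-1677) = (50*94 + 113)*(-1/6977) - 30619*(-1/1677) = (4700 + 113)*(-1/6977) + 30619/1677 = 4813*(-1/6977) + 30619/1677 = -4813/6977 + 30619/1677 = 205557362/11700429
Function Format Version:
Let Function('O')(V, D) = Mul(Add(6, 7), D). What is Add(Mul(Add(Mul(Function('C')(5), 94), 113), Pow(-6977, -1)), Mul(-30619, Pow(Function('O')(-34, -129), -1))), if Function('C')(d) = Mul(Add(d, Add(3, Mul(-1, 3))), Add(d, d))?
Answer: Rational(205557362, 11700429) ≈ 17.568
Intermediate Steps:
Function('O')(V, D) = Mul(13, D)
Function('C')(d) = Mul(2, Pow(d, 2)) (Function('C')(d) = Mul(Add(d, Add(3, -3)), Mul(2, d)) = Mul(Add(d, 0), Mul(2, d)) = Mul(d, Mul(2, d)) = Mul(2, Pow(d, 2)))
Add(Mul(Add(Mul(Function('C')(5), 94), 113), Pow(-6977, -1)), Mul(-30619, Pow(Function('O')(-34, -129), -1))) = Add(Mul(Add(Mul(Mul(2, Pow(5, 2)), 94), 113), Pow(-6977, -1)), Mul(-30619, Pow(Mul(13, -129), -1))) = Add(Mul(Add(Mul(Mul(2, 25), 94), 113), Rational(-1, 6977)), Mul(-30619, Pow(-1677, -1))) = Add(Mul(Add(Mul(50, 94), 113), Rational(-1, 6977)), Mul(-30619, Rational(-1, 1677))) = Add(Mul(Add(4700, 113), Rational(-1, 6977)), Rational(30619, 1677)) = Add(Mul(4813, Rational(-1, 6977)), Rational(30619, 1677)) = Add(Rational(-4813, 6977), Rational(30619, 1677)) = Rational(205557362, 11700429)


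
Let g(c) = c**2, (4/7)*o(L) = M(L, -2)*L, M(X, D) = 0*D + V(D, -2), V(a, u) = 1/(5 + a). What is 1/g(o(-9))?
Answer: 16/441 ≈ 0.036281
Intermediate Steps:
M(X, D) = 1/(5 + D) (M(X, D) = 0*D + 1/(5 + D) = 0 + 1/(5 + D) = 1/(5 + D))
o(L) = 7*L/12 (o(L) = 7*(L/(5 - 2))/4 = 7*(L/3)/4 = 7*L/12)
1/g(o(-9)) = 1/(((7/12)*(-9))**2) = 1/((-21/4)**2) = 1/(441/16) = 16/441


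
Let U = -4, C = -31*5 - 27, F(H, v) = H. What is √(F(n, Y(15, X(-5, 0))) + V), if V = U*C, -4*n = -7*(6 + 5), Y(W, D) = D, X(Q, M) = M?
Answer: 7*√61/2 ≈ 27.336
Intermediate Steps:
n = 77/4 (n = -(-7)*(6 + 5)/4 = -(-7)*11/4 = -¼*(-77) = 77/4 ≈ 19.250)
C = -182 (C = -155 - 27 = -182)
V = 728 (V = -4*(-182) = 728)
√(F(n, Y(15, X(-5, 0))) + V) = √(77/4 + 728) = √(2989/4) = 7*√61/2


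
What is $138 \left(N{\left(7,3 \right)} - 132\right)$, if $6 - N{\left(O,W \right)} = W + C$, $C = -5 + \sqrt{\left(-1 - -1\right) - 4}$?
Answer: $-17112 - 276 i \approx -17112.0 - 276.0 i$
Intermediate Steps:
$C = -5 + 2 i$ ($C = -5 + \sqrt{\left(-1 + 1\right) - 4} = -5 + \sqrt{0 - 4} = -5 + \sqrt{-4} = -5 + 2 i \approx -5.0 + 2.0 i$)
$N{\left(O,W \right)} = 11 - W - 2 i$ ($N{\left(O,W \right)} = 6 - \left(W - \left(5 - 2 i\right)\right) = 6 - \left(-5 + W + 2 i\right) = 11 - W - 2 i$)
$138 \left(N{\left(7,3 \right)} - 132\right) = 138 \left(\left(11 - 3 - 2 i\right) - 132\right) = 138 \left(\left(8 - 2 i\right) - 132\right) = 138 \left(-124 - 2 i\right) = -17112 - 276 i$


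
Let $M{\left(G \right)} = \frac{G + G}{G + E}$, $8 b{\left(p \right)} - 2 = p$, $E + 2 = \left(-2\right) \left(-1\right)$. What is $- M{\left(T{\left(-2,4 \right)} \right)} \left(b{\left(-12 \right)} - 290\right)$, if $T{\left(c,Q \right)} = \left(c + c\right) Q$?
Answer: $\frac{1165}{2} \approx 582.5$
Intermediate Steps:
$T{\left(c,Q \right)} = 2 Q c$ ($T{\left(c,Q \right)} = 2 c Q = 2 Q c$)
$E = 0$ ($E = -2 - -2 = -2 + 2 = 0$)
$b{\left(p \right)} = \frac{1}{4} + \frac{p}{8}$
$M{\left(G \right)} = 2$ ($M{\left(G \right)} = \frac{G + G}{G + 0} = \frac{2 G}{G} = 2$)
$- M{\left(T{\left(-2,4 \right)} \right)} \left(b{\left(-12 \right)} - 290\right) = \left(-1\right) 2 \left(\left(\frac{1}{4} + \frac{1}{8} \left(-12\right)\right) - 290\right) = - 2 \left(\left(\frac{1}{4} - \frac{3}{2}\right) - 290\right) = - 2 \left(- \frac{5}{4} - 290\right) = \left(-2\right) \left(- \frac{1165}{4}\right) = \frac{1165}{2}$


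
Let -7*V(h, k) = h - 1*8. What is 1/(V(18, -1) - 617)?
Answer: -7/4329 ≈ -0.0016170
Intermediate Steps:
V(h, k) = 8/7 - h/7 (V(h, k) = -(h - 1*8)/7 = -(h - 8)/7 = -(-8 + h)/7 = 8/7 - h/7)
1/(V(18, -1) - 617) = 1/((8/7 - ⅐*18) - 617) = 1/((8/7 - 18/7) - 617) = 1/(-10/7 - 617) = 1/(-4329/7) = -7/4329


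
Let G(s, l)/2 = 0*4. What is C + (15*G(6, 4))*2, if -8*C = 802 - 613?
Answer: -189/8 ≈ -23.625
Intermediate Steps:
G(s, l) = 0 (G(s, l) = 2*(0*4) = 2*0 = 0)
C = -189/8 (C = -(802 - 613)/8 = -⅛*189 = -189/8 ≈ -23.625)
C + (15*G(6, 4))*2 = -189/8 + (15*0)*2 = -189/8 + 0*2 = -189/8 + 0 = -189/8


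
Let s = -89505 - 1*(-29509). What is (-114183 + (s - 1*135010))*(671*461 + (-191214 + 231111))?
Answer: -107977456092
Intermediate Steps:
s = -59996 (s = -89505 + 29509 = -59996)
(-114183 + (s - 1*135010))*(671*461 + (-191214 + 231111)) = (-114183 + (-59996 - 1*135010))*(671*461 + (-191214 + 231111)) = (-114183 + (-59996 - 135010))*(309331 + 39897) = (-114183 - 195006)*349228 = -309189*349228 = -107977456092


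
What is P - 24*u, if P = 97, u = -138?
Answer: 3409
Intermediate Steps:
P - 24*u = 97 - 24*(-138) = 97 + 3312 = 3409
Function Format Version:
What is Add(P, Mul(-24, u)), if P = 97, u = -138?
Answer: 3409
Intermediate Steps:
Add(P, Mul(-24, u)) = Add(97, Mul(-24, -138)) = Add(97, 3312) = 3409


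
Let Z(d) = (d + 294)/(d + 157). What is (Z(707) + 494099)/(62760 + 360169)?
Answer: 426902537/365410656 ≈ 1.1683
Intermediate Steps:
Z(d) = (294 + d)/(157 + d)
(Z(707) + 494099)/(62760 + 360169) = ((294 + 707)/(157 + 707) + 494099)/(62760 + 360169) = (1001/864 + 494099)/422929 = ((1/864)*1001 + 494099)*(1/422929) = (1001/864 + 494099)*(1/422929) = (426902537/864)*(1/422929) = 426902537/365410656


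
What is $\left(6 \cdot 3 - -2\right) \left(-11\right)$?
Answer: $-220$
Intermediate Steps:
$\left(6 \cdot 3 - -2\right) \left(-11\right) = \left(18 + 2\right) \left(-11\right) = 20 \left(-11\right) = -220$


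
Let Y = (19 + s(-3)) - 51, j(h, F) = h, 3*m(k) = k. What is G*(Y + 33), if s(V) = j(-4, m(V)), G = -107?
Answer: 321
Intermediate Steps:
m(k) = k/3
s(V) = -4
Y = -36 (Y = (19 - 4) - 51 = 15 - 51 = -36)
G*(Y + 33) = -107*(-36 + 33) = -107*(-3) = 321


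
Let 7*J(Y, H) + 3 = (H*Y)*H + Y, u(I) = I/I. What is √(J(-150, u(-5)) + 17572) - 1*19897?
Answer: -19897 + √858907/7 ≈ -19765.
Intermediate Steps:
u(I) = 1
J(Y, H) = -3/7 + Y/7 + Y*H²/7 (J(Y, H) = -3/7 + ((H*Y)*H + Y)/7 = -3/7 + (Y*H² + Y)/7 = -3/7 + (Y + Y*H²)/7 = -3/7 + (Y/7 + Y*H²/7) = -3/7 + Y/7 + Y*H²/7)
√(J(-150, u(-5)) + 17572) - 1*19897 = √((-3/7 + (⅐)*(-150) + (⅐)*(-150)*1²) + 17572) - 1*19897 = √((-3/7 - 150/7 + (⅐)*(-150)*1) + 17572) - 19897 = √((-3/7 - 150/7 - 150/7) + 17572) - 19897 = √(-303/7 + 17572) - 19897 = √(122701/7) - 19897 = √858907/7 - 19897 = -19897 + √858907/7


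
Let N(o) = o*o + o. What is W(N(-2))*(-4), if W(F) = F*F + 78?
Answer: -328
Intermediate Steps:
N(o) = o + o² (N(o) = o² + o = o + o²)
W(F) = 78 + F² (W(F) = F² + 78 = 78 + F²)
W(N(-2))*(-4) = (78 + (-2*(1 - 2))²)*(-4) = (78 + (-2*(-1))²)*(-4) = (78 + 2²)*(-4) = (78 + 4)*(-4) = 82*(-4) = -328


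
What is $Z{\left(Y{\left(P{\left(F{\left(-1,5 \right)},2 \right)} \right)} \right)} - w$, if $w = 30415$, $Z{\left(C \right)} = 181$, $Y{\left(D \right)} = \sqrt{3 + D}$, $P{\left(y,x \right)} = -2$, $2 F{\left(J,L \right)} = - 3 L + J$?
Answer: $-30234$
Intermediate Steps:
$F{\left(J,L \right)} = \frac{J}{2} - \frac{3 L}{2}$ ($F{\left(J,L \right)} = \frac{- 3 L + J}{2} = \frac{J - 3 L}{2} = \frac{J}{2} - \frac{3 L}{2}$)
$Z{\left(Y{\left(P{\left(F{\left(-1,5 \right)},2 \right)} \right)} \right)} - w = 181 - 30415 = -30234$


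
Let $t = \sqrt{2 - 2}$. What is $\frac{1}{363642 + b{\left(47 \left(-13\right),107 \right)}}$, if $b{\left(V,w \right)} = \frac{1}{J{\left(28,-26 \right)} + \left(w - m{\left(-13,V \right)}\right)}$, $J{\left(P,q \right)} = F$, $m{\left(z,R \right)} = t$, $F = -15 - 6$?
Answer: $\frac{86}{31273213} \approx 2.75 \cdot 10^{-6}$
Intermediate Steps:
$t = 0$ ($t = \sqrt{0} = 0$)
$F = -21$ ($F = -15 - 6 = -21$)
$m{\left(z,R \right)} = 0$
$J{\left(P,q \right)} = -21$
$b{\left(V,w \right)} = \frac{1}{-21 + w}$ ($b{\left(V,w \right)} = \frac{1}{-21 + \left(w - 0\right)} = \frac{1}{-21 + \left(w + 0\right)} = \frac{1}{-21 + w}$)
$\frac{1}{363642 + b{\left(47 \left(-13\right),107 \right)}} = \frac{1}{363642 + \frac{1}{-21 + 107}} = \frac{1}{363642 + \frac{1}{86}} = \frac{1}{\frac{31273213}{86}} = \frac{86}{31273213}$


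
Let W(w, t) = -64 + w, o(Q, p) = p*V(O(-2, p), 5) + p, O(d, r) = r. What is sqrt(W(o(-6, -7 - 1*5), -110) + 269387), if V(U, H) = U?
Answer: sqrt(269455) ≈ 519.09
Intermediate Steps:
o(Q, p) = p + p**2 (o(Q, p) = p*p + p = p**2 + p = p + p**2)
sqrt(W(o(-6, -7 - 1*5), -110) + 269387) = sqrt((-64 + (-7 - 1*5)*(1 + (-7 - 1*5))) + 269387) = sqrt((-64 + (-7 - 5)*(1 + (-7 - 5))) + 269387) = sqrt((-64 - 12*(1 - 12)) + 269387) = sqrt((-64 - 12*(-11)) + 269387) = sqrt((-64 + 132) + 269387) = sqrt(68 + 269387) = sqrt(269455)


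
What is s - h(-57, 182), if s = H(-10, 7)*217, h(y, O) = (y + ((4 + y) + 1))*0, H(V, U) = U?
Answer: 1519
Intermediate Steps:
h(y, O) = 0 (h(y, O) = (y + (5 + y))*0 = (5 + 2*y)*0 = 0)
s = 1519 (s = 7*217 = 1519)
s - h(-57, 182) = 1519 - 1*0 = 1519 + 0 = 1519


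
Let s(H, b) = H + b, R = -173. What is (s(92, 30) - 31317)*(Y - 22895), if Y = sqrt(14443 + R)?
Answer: 714209525 - 31195*sqrt(14270) ≈ 7.1048e+8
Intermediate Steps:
Y = sqrt(14270) (Y = sqrt(14443 - 173) = sqrt(14270) ≈ 119.46)
(s(92, 30) - 31317)*(Y - 22895) = ((92 + 30) - 31317)*(sqrt(14270) - 22895) = (122 - 31317)*(-22895 + sqrt(14270)) = -31195*(-22895 + sqrt(14270)) = 714209525 - 31195*sqrt(14270)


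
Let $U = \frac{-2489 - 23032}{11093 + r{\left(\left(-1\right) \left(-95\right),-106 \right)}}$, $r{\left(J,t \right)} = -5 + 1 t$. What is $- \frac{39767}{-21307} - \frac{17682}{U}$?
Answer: $\frac{106115064125}{13942973} \approx 7610.6$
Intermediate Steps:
$r{\left(J,t \right)} = -5 + t$
$U = - \frac{25521}{10982}$ ($U = \frac{-2489 - 23032}{11093 - 111} = - \frac{25521}{11093 - 111} = - \frac{25521}{10982} \approx -2.3239$)
$- \frac{39767}{-21307} - \frac{17682}{U} = - \frac{39767}{-21307} - \frac{17682}{- \frac{25521}{10982}} = \left(-39767\right) \left(- \frac{1}{21307}\right) - - \frac{64727908}{8507} = \frac{3059}{1639} + \frac{64727908}{8507} = \frac{106115064125}{13942973}$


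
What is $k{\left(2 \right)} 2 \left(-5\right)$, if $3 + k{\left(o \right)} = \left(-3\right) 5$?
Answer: $180$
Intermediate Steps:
$k{\left(o \right)} = -18$ ($k{\left(o \right)} = -3 - 15 = -18$)
$k{\left(2 \right)} 2 \left(-5\right) = \left(-18\right) 2 \left(-5\right) = \left(-36\right) \left(-5\right) = 180$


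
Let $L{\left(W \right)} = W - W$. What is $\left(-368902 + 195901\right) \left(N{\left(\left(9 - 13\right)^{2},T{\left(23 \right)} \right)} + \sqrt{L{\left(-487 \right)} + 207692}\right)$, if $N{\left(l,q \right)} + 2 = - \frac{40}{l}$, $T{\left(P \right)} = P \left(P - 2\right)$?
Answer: $\frac{1557009}{2} - 346002 \sqrt{51923} \approx -7.8064 \cdot 10^{7}$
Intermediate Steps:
$L{\left(W \right)} = 0$
$T{\left(P \right)} = P \left(-2 + P\right)$
$N{\left(l,q \right)} = -2 - \frac{40}{l}$
$\left(-368902 + 195901\right) \left(N{\left(\left(9 - 13\right)^{2},T{\left(23 \right)} \right)} + \sqrt{L{\left(-487 \right)} + 207692}\right) = \left(-368902 + 195901\right) \left(\left(-2 - \frac{40}{\left(9 - 13\right)^{2}}\right) + \sqrt{0 + 207692}\right) = - 173001 \left(\left(-2 - \frac{40}{\left(-4\right)^{2}}\right) + \sqrt{207692}\right) = - 173001 \left(\left(-2 - \frac{40}{16}\right) + 2 \sqrt{51923}\right) = - 173001 \left(\left(-2 - \frac{5}{2}\right) + 2 \sqrt{51923}\right) = - 173001 \left(- \frac{9}{2} + 2 \sqrt{51923}\right) = \frac{1557009}{2} - 346002 \sqrt{51923}$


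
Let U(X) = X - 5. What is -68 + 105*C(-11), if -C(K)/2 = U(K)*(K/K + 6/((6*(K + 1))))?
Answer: 2956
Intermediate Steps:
U(X) = -5 + X
C(K) = -2*(1 + 6/(6 + 6*K))*(-5 + K) (C(K) = -2*(-5 + K)*(K/K + 6/((6*(K + 1)))) = -2*(-5 + K)*(1 + 6/((6*(1 + K)))) = -2*(-5 + K)*(1 + 6/(6 + 6*K)) = -2*(1 + 6/(6 + 6*K))*(-5 + K))
-68 + 105*C(-11) = -68 + 105*(-2*(-5 - 11)*(2 - 11)/(1 - 11)) = -68 + 105*(-2*(-16)*(-9)/(-10)) = -68 + 105*(-2*(-1/10)*(-16)*(-9)) = -68 + 105*(144/5) = -68 + 3024 = 2956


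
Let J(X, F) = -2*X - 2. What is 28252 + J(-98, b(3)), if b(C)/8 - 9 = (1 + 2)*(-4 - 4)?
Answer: 28446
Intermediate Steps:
b(C) = -120 (b(C) = 72 + 8*((1 + 2)*(-4 - 4)) = 72 + 8*(3*(-8)) = 72 + 8*(-24) = 72 - 192 = -120)
J(X, F) = -2 - 2*X
28252 + J(-98, b(3)) = 28252 + (-2 - 2*(-98)) = 28252 + (-2 + 196) = 28252 + 194 = 28446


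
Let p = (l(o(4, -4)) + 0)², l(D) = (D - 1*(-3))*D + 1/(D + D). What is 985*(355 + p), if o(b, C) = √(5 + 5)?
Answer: 4318437/8 + 60085*√10 ≈ 7.2981e+5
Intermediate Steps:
o(b, C) = √10
l(D) = 1/(2*D) + D*(3 + D) (l(D) = (D + 3)*D + 1/(2*D) = (3 + D)*D + 1/(2*D) = D*(3 + D) + 1/(2*D) = 1/(2*D) + D*(3 + D))
p = (10 + 61*√10/20)² (p = (((√10)² + 1/(2*(√10)) + 3*√10) + 0)² = ((10 + (√10/10)/2 + 3*√10) + 0)² = ((10 + √10/20 + 3*√10) + 0)² = ((10 + 61*√10/20) + 0)² = (10 + 61*√10/20)² ≈ 385.92)
985*(355 + p) = 985*(355 + (7721/40 + 61*√10)) = 985*(21921/40 + 61*√10) = 4318437/8 + 60085*√10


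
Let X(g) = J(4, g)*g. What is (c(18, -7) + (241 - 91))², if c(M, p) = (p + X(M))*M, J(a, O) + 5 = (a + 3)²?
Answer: 203918400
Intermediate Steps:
J(a, O) = -5 + (3 + a)² (J(a, O) = -5 + (a + 3)² = -5 + (3 + a)²)
X(g) = 44*g (X(g) = (-5 + (3 + 4)²)*g = (-5 + 7²)*g = (-5 + 49)*g = 44*g)
c(M, p) = M*(p + 44*M) (c(M, p) = (p + 44*M)*M = M*(p + 44*M))
(c(18, -7) + (241 - 91))² = (18*(-7 + 44*18) + (241 - 91))² = (18*(-7 + 792) + 150)² = (18*785 + 150)² = (14130 + 150)² = 14280² = 203918400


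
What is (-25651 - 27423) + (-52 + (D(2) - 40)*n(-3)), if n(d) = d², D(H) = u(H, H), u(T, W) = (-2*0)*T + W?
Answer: -53468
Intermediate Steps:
u(T, W) = W (u(T, W) = 0*T + W = 0 + W = W)
D(H) = H
(-25651 - 27423) + (-52 + (D(2) - 40)*n(-3)) = (-25651 - 27423) + (-52 + (2 - 40)*(-3)²) = -53074 + (-52 - 38*9) = -53074 + (-52 - 342) = -53074 - 394 = -53468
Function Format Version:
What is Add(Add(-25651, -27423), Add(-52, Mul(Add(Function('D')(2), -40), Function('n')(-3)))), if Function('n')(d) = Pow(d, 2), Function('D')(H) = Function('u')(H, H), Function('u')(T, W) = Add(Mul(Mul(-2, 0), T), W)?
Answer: -53468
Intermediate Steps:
Function('u')(T, W) = W (Function('u')(T, W) = Add(Mul(0, T), W) = Add(0, W) = W)
Function('D')(H) = H
Add(Add(-25651, -27423), Add(-52, Mul(Add(Function('D')(2), -40), Function('n')(-3)))) = Add(Add(-25651, -27423), Add(-52, Mul(Add(2, -40), Pow(-3, 2)))) = Add(-53074, Add(-52, Mul(-38, 9))) = Add(-53074, Add(-52, -342)) = Add(-53074, -394) = -53468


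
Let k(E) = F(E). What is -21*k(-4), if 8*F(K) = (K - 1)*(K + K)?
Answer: -105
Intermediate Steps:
F(K) = K*(-1 + K)/4 (F(K) = ((K - 1)*(K + K))/8 = ((-1 + K)*(2*K))/8 = (2*K*(-1 + K))/8 = K*(-1 + K)/4)
k(E) = E*(-1 + E)/4
-21*k(-4) = -21*(-4)*(-1 - 4)/4 = -21*(-4)*(-5)/4 = -21*5 = -105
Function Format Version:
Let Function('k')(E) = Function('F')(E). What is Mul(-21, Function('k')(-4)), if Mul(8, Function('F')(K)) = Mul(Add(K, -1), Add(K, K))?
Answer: -105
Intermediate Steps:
Function('F')(K) = Mul(Rational(1, 4), K, Add(-1, K)) (Function('F')(K) = Mul(Rational(1, 8), Mul(Add(K, -1), Add(K, K))) = Mul(Rational(1, 8), Mul(Add(-1, K), Mul(2, K))) = Mul(Rational(1, 8), Mul(2, K, Add(-1, K))) = Mul(Rational(1, 4), K, Add(-1, K)))
Function('k')(E) = Mul(Rational(1, 4), E, Add(-1, E))
Mul(-21, Function('k')(-4)) = Mul(-21, Mul(Rational(1, 4), -4, Add(-1, -4))) = Mul(-21, Mul(Rational(1, 4), -4, -5)) = Mul(-21, 5) = -105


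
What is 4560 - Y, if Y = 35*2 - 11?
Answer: 4501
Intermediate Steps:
Y = 59 (Y = 70 - 11 = 59)
4560 - Y = 4560 - 1*59 = 4560 - 59 = 4501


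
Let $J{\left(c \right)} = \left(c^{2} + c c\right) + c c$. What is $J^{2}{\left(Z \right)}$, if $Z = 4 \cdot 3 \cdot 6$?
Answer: $241864704$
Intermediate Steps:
$Z = 72$ ($Z = 12 \cdot 6 = 72$)
$J{\left(c \right)} = 3 c^{2}$ ($J{\left(c \right)} = \left(c^{2} + c^{2}\right) + c^{2} = 2 c^{2} + c^{2} = 3 c^{2}$)
$J^{2}{\left(Z \right)} = \left(3 \cdot 72^{2}\right)^{2} = \left(3 \cdot 5184\right)^{2} = 15552^{2} = 241864704$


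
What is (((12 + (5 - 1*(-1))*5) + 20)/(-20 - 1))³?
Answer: -238328/9261 ≈ -25.735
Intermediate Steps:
(((12 + (5 - 1*(-1))*5) + 20)/(-20 - 1))³ = (((12 + (5 + 1)*5) + 20)/(-21))³ = (((12 + 6*5) + 20)*(-1/21))³ = (((12 + 30) + 20)*(-1/21))³ = ((42 + 20)*(-1/21))³ = (62*(-1/21))³ = (-62/21)³ = -238328/9261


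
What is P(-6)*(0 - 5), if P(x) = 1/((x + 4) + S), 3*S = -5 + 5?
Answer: 5/2 ≈ 2.5000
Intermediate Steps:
S = 0 (S = (-5 + 5)/3 = (⅓)*0 = 0)
P(x) = 1/(4 + x) (P(x) = 1/((x + 4) + 0) = 1/((4 + x) + 0) = 1/(4 + x))
P(-6)*(0 - 5) = (0 - 5)/(4 - 6) = -5/(-2) = -½*(-5) = 5/2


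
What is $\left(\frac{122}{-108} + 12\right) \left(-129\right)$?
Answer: $- \frac{25241}{18} \approx -1402.3$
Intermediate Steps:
$\left(\frac{122}{-108} + 12\right) \left(-129\right) = \left(122 \left(- \frac{1}{108}\right) + 12\right) \left(-129\right) = \left(- \frac{61}{54} + 12\right) \left(-129\right) = \frac{587}{54} \left(-129\right) = - \frac{25241}{18}$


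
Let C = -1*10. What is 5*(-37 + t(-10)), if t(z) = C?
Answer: -235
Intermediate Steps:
C = -10
t(z) = -10
5*(-37 + t(-10)) = 5*(-37 - 10) = 5*(-47) = -235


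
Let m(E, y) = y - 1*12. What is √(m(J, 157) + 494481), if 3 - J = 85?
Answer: √494626 ≈ 703.30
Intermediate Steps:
J = -82 (J = 3 - 1*85 = 3 - 85 = -82)
m(E, y) = -12 + y (m(E, y) = y - 12 = -12 + y)
√(m(J, 157) + 494481) = √((-12 + 157) + 494481) = √(145 + 494481) = √494626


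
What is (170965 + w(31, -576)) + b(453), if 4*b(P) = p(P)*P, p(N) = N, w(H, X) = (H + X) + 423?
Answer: 888581/4 ≈ 2.2215e+5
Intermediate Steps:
w(H, X) = 423 + H + X
b(P) = P²/4 (b(P) = (P*P)/4 = P²/4)
(170965 + w(31, -576)) + b(453) = (170965 + (423 + 31 - 576)) + (¼)*453² = (170965 - 122) + (¼)*205209 = 170843 + 205209/4 = 888581/4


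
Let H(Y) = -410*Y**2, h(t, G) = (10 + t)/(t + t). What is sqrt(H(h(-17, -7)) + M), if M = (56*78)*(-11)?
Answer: I*sqrt(55563578)/34 ≈ 219.24*I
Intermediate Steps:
h(t, G) = (10 + t)/(2*t) (h(t, G) = (10 + t)/((2*t)) = (10 + t)*(1/(2*t)) = (10 + t)/(2*t))
M = -48048 (M = 4368*(-11) = -48048)
sqrt(H(h(-17, -7)) + M) = sqrt(-410*(10 - 17)**2/1156 - 48048) = sqrt(-410*((1/2)*(-1/17)*(-7))**2 - 48048) = sqrt(-410*(7/34)**2 - 48048) = sqrt(-410*49/1156 - 48048) = sqrt(-10045/578 - 48048) = sqrt(-27781789/578) = I*sqrt(55563578)/34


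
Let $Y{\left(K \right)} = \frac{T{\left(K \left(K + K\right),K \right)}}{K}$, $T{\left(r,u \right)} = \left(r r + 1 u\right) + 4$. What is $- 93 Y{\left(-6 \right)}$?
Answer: $80321$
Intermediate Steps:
$T{\left(r,u \right)} = 4 + u + r^{2}$ ($T{\left(r,u \right)} = \left(r^{2} + u\right) + 4 = \left(u + r^{2}\right) + 4 = 4 + u + r^{2}$)
$Y{\left(K \right)} = \frac{4 + K + 4 K^{4}}{K}$ ($Y{\left(K \right)} = \frac{4 + K + \left(K \left(K + K\right)\right)^{2}}{K} = \frac{4 + K + \left(K 2 K\right)^{2}}{K} = \frac{4 + K + \left(2 K^{2}\right)^{2}}{K} = \frac{4 + K + 4 K^{4}}{K}$)
$- 93 Y{\left(-6 \right)} = - 93 \frac{4 - 6 + 4 \left(-6\right)^{4}}{-6} = - 93 \left(- \frac{4 - 6 + 4 \cdot 1296}{6}\right) = - 93 \left(- \frac{4 - 6 + 5184}{6}\right) = - 93 \left(\left(- \frac{1}{6}\right) 5182\right) = \left(-93\right) \left(- \frac{2591}{3}\right) = 80321$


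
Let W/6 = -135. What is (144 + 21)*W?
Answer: -133650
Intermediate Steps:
W = -810 (W = 6*(-135) = -810)
(144 + 21)*W = (144 + 21)*(-810) = 165*(-810) = -133650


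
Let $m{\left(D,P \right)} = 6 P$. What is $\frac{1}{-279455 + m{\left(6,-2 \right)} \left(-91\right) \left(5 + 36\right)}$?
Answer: $- \frac{1}{234683} \approx -4.2611 \cdot 10^{-6}$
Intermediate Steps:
$\frac{1}{-279455 + m{\left(6,-2 \right)} \left(-91\right) \left(5 + 36\right)} = \frac{1}{-279455 + 6 \left(-2\right) \left(-91\right) \left(5 + 36\right)} = \frac{1}{-279455 + \left(-12\right) \left(-91\right) 41} = \frac{1}{-279455 + 1092 \cdot 41} = \frac{1}{-279455 + 44772} = \frac{1}{-234683} = - \frac{1}{234683}$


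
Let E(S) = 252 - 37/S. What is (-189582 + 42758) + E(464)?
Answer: -68009445/464 ≈ -1.4657e+5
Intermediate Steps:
E(S) = 252 - 37/S
(-189582 + 42758) + E(464) = (-189582 + 42758) + (252 - 37/464) = -146824 + (252 - 37*1/464) = -146824 + (252 - 37/464) = -146824 + 116891/464 = -68009445/464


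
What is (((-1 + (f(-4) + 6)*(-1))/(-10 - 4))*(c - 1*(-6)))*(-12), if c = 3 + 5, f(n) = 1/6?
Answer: -86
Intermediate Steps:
f(n) = ⅙
c = 8
(((-1 + (f(-4) + 6)*(-1))/(-10 - 4))*(c - 1*(-6)))*(-12) = (((-1 + (⅙ + 6)*(-1))/(-10 - 4))*(8 - 1*(-6)))*(-12) = (((-1 + (37/6)*(-1))/(-14))*(8 + 6))*(-12) = (((-1 - 37/6)*(-1/14))*14)*(-12) = (-43/6*(-1/14)*14)*(-12) = ((43/84)*14)*(-12) = (43/6)*(-12) = -86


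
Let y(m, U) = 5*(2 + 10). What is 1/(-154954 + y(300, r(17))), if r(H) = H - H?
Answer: -1/154894 ≈ -6.4560e-6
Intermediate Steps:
r(H) = 0
y(m, U) = 60 (y(m, U) = 5*12 = 60)
1/(-154954 + y(300, r(17))) = 1/(-154954 + 60) = 1/(-154894) = -1/154894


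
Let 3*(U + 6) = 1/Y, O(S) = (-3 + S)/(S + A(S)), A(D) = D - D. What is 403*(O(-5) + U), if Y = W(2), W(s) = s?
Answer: -51181/30 ≈ -1706.0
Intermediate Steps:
Y = 2
A(D) = 0
O(S) = (-3 + S)/S (O(S) = (-3 + S)/(S + 0) = (-3 + S)/S)
U = -35/6 (U = -6 + (1/3)/2 = -6 + (1/3)*(1/2) = -6 + 1/6 = -35/6 ≈ -5.8333)
403*(O(-5) + U) = 403*((-3 - 5)/(-5) - 35/6) = 403*(-1/5*(-8) - 35/6) = 403*(8/5 - 35/6) = 403*(-127/30) = -51181/30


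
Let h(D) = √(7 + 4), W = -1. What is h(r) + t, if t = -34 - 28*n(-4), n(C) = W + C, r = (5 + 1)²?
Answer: 106 + √11 ≈ 109.32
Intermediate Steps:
r = 36 (r = 6² = 36)
n(C) = -1 + C
h(D) = √11
t = 106 (t = -34 - 28*(-1 - 4) = -34 - 28*(-5) = -34 + 140 = 106)
h(r) + t = √11 + 106 = 106 + √11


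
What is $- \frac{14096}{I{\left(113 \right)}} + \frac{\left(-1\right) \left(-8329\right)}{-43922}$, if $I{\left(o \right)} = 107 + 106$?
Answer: $- \frac{620898589}{9355386} \approx -66.368$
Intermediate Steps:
$I{\left(o \right)} = 213$
$- \frac{14096}{I{\left(113 \right)}} + \frac{\left(-1\right) \left(-8329\right)}{-43922} = - \frac{14096}{213} + \frac{\left(-1\right) \left(-8329\right)}{-43922} = \left(-14096\right) \frac{1}{213} + 8329 \left(- \frac{1}{43922}\right) = - \frac{14096}{213} - \frac{8329}{43922} = - \frac{620898589}{9355386}$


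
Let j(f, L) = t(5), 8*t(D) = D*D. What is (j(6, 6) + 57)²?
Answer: 231361/64 ≈ 3615.0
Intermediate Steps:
t(D) = D²/8 (t(D) = (D*D)/8 = D²/8)
j(f, L) = 25/8 (j(f, L) = (⅛)*5² = (⅛)*25 = 25/8)
(j(6, 6) + 57)² = (25/8 + 57)² = (481/8)² = 231361/64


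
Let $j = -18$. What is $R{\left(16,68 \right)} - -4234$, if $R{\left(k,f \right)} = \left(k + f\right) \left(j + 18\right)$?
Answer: $4234$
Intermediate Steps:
$R{\left(k,f \right)} = 0$ ($R{\left(k,f \right)} = \left(k + f\right) \left(-18 + 18\right) = \left(f + k\right) 0 = 0$)
$R{\left(16,68 \right)} - -4234 = 0 - -4234 = 0 + 4234 = 4234$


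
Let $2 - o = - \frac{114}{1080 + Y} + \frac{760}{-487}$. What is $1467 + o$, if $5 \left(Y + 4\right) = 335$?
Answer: $\frac{272876609}{185547} \approx 1470.7$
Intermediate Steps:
$Y = 63$ ($Y = -4 + \frac{1}{5} \cdot 335 = -4 + 67 = 63$)
$o = \frac{679160}{185547}$ ($o = 2 - \left(- \frac{114}{1080 + 63} + \frac{760}{-487}\right) = 2 - \left(- \frac{114}{1143} + 760 \left(- \frac{1}{487}\right)\right) = 2 - \left(\left(-114\right) \frac{1}{1143} - \frac{760}{487}\right) = 2 - \left(- \frac{38}{381} - \frac{760}{487}\right) = 2 - - \frac{308066}{185547} = 2 + \frac{308066}{185547} = \frac{679160}{185547} \approx 3.6603$)
$1467 + o = 1467 + \frac{679160}{185547} = \frac{272876609}{185547}$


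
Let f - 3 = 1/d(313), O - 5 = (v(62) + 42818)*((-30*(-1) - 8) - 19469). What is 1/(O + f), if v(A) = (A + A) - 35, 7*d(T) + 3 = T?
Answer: -310/258667850503 ≈ -1.1984e-9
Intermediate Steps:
d(T) = -3/7 + T/7
v(A) = -35 + 2*A (v(A) = 2*A - 35 = -35 + 2*A)
O = -834412424 (O = 5 + ((-35 + 2*62) + 42818)*((-30*(-1) - 8) - 19469) = 5 + ((-35 + 124) + 42818)*((30 - 8) - 19469) = 5 + (89 + 42818)*(22 - 19469) = 5 + 42907*(-19447) = 5 - 834412429 = -834412424)
f = 937/310 (f = 3 + 1/(-3/7 + (1/7)*313) = 3 + 1/(-3/7 + 313/7) = 3 + 1/(310/7) = 3 + 7/310 = 937/310 ≈ 3.0226)
1/(O + f) = 1/(-834412424 + 937/310) = 1/(-258667850503/310) = -310/258667850503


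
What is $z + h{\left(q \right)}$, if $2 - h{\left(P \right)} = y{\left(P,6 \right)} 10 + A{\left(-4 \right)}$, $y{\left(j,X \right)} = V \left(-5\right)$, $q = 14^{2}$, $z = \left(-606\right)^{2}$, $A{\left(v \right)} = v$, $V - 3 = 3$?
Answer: $367542$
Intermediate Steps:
$V = 6$ ($V = 3 + 3 = 6$)
$z = 367236$
$q = 196$
$y{\left(j,X \right)} = -30$ ($y{\left(j,X \right)} = 6 \left(-5\right) = -30$)
$h{\left(P \right)} = 306$ ($h{\left(P \right)} = 2 - \left(\left(-30\right) 10 - 4\right) = 2 - \left(-300 - 4\right) = 2 - -304 = 2 + 304 = 306$)
$z + h{\left(q \right)} = 367236 + 306 = 367542$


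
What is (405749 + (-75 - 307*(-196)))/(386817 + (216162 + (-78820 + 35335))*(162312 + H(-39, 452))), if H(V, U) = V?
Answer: 77641/4670200273 ≈ 1.6625e-5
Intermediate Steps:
(405749 + (-75 - 307*(-196)))/(386817 + (216162 + (-78820 + 35335))*(162312 + H(-39, 452))) = (405749 + (-75 - 307*(-196)))/(386817 + (216162 + (-78820 + 35335))*(162312 - 39)) = (405749 + (-75 + 60172))/(386817 + (216162 - 43485)*162273) = (405749 + 60097)/(386817 + 172677*162273) = 465846/(386817 + 28020814821) = 465846/28021201638 = 465846*(1/28021201638) = 77641/4670200273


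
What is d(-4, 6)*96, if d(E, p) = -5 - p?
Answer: -1056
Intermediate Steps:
d(-4, 6)*96 = (-5 - 1*6)*96 = (-5 - 6)*96 = -11*96 = -1056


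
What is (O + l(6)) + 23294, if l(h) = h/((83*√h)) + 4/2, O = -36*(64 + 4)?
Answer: 20848 + √6/83 ≈ 20848.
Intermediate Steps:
O = -2448 (O = -36*68 = -2448)
l(h) = 2 + √h/83 (l(h) = h*(1/(83*√h)) + 4*(½) = √h/83 + 2 = 2 + √h/83)
(O + l(6)) + 23294 = (-2448 + (2 + √6/83)) + 23294 = (-2446 + √6/83) + 23294 = 20848 + √6/83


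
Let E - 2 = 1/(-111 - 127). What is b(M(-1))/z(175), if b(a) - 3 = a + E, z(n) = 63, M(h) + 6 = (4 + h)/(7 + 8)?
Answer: -319/24990 ≈ -0.012765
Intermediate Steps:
M(h) = -86/15 + h/15 (M(h) = -6 + (4 + h)/(7 + 8) = -6 + (4 + h)/15 = -6 + (4 + h)*(1/15) = -6 + (4/15 + h/15) = -86/15 + h/15)
E = 475/238 (E = 2 + 1/(-111 - 127) = 2 + 1/(-238) = 2 - 1/238 = 475/238 ≈ 1.9958)
b(a) = 1189/238 + a (b(a) = 3 + (a + 475/238) = 3 + (475/238 + a) = 1189/238 + a)
b(M(-1))/z(175) = (1189/238 + (-86/15 + (1/15)*(-1)))/63 = (1189/238 + (-86/15 - 1/15))*(1/63) = (1189/238 - 29/5)*(1/63) = -957/1190*1/63 = -319/24990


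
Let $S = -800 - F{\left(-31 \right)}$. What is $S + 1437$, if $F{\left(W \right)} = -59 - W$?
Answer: $665$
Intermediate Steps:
$S = -772$ ($S = -800 - \left(-59 - -31\right) = -800 - \left(-59 + 31\right) = -800 - -28 = -800 + 28 = -772$)
$S + 1437 = -772 + 1437 = 665$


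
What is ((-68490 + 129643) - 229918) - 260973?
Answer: -429738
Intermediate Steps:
((-68490 + 129643) - 229918) - 260973 = (61153 - 229918) - 260973 = -168765 - 260973 = -429738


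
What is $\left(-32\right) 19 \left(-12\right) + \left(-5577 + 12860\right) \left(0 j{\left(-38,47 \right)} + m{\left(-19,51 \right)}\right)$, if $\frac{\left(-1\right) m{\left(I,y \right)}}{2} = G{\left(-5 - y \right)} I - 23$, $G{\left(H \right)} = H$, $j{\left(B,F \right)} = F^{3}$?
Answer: $-15155910$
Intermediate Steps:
$m{\left(I,y \right)} = 46 - 2 I \left(-5 - y\right)$ ($m{\left(I,y \right)} = - 2 \left(\left(-5 - y\right) I - 23\right) = - 2 \left(I \left(-5 - y\right) - 23\right) = - 2 \left(-23 + I \left(-5 - y\right)\right) = 46 - 2 I \left(-5 - y\right)$)
$\left(-32\right) 19 \left(-12\right) + \left(-5577 + 12860\right) \left(0 j{\left(-38,47 \right)} + m{\left(-19,51 \right)}\right) = \left(-32\right) 19 \left(-12\right) + \left(-5577 + 12860\right) \left(0 \cdot 47^{3} + \left(46 + 2 \left(-19\right) \left(5 + 51\right)\right)\right) = \left(-608\right) \left(-12\right) + 7283 \left(0 \cdot 103823 + \left(46 + 2 \left(-19\right) 56\right)\right) = 7296 + 7283 \left(0 + \left(46 - 2128\right)\right) = 7296 + 7283 \left(0 - 2082\right) = 7296 + 7283 \left(-2082\right) = 7296 - 15163206 = -15155910$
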